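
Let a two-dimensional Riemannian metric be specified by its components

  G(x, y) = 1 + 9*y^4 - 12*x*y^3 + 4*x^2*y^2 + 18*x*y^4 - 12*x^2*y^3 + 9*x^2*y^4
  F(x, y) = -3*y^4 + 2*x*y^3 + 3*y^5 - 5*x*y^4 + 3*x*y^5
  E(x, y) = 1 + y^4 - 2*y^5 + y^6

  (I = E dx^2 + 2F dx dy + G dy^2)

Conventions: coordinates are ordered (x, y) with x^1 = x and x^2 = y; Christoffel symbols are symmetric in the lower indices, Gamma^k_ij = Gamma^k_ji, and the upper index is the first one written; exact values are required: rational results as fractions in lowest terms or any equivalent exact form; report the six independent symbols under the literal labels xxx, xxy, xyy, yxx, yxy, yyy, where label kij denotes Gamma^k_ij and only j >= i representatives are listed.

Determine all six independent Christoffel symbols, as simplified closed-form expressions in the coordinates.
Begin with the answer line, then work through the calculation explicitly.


Answer: Gamma_xxx = 0, Gamma_xxy = (3*y^5 - 5*y^4 + 2*y^3)/(9*x^2*y^4 - 12*x^2*y^3 + 4*x^2*y^2 + 18*x*y^4 - 12*x*y^3 + y^6 - 2*y^5 + 10*y^4 + 1), Gamma_xyy = (6*x*y^4 - 8*x*y^3 + 2*x*y^2 + 6*y^4 - 6*y^3)/(9*x^2*y^4 - 12*x^2*y^3 + 4*x^2*y^2 + 18*x*y^4 - 12*x*y^3 + y^6 - 2*y^5 + 10*y^4 + 1), Gamma_yxx = 0, Gamma_yxy = (9*x*y^4 - 12*x*y^3 + 4*x*y^2 + 9*y^4 - 6*y^3)/(9*x^2*y^4 - 12*x^2*y^3 + 4*x^2*y^2 + 18*x*y^4 - 12*x*y^3 + y^6 - 2*y^5 + 10*y^4 + 1), Gamma_yyy = (18*x^2*y^3 - 18*x^2*y^2 + 4*x^2*y + 36*x*y^3 - 18*x*y^2 + 18*y^3)/(9*x^2*y^4 - 12*x^2*y^3 + 4*x^2*y^2 + 18*x*y^4 - 12*x*y^3 + y^6 - 2*y^5 + 10*y^4 + 1)

E = 1 + y^4 - 2*y^5 + y^6; F = -3*y^4 + 2*x*y^3 + 3*y^5 - 5*x*y^4 + 3*x*y^5; G = 1 + 9*y^4 - 12*x*y^3 + 4*x^2*y^2 + 18*x*y^4 - 12*x^2*y^3 + 9*x^2*y^4
Gamma^k_ij = (1/2) g^{kl} (d_i g_jl + d_j g_il - d_l g_ij), with g^inv = (1/(EG-F^2)) [[G, -F], [-F, E]]
first partials: E_x = 0, E_y = 4*y^3 - 10*y^4 + 6*y^5, F_x = 2*y^3 - 5*y^4 + 3*y^5, F_y = -12*y^3 + 6*x*y^2 + 15*y^4 - 20*x*y^3 + 15*x*y^4, G_x = -12*y^3 + 8*x*y^2 + 18*y^4 - 24*x*y^3 + 18*x*y^4, G_y = 36*y^3 - 36*x*y^2 + 8*x^2*y + 72*x*y^3 - 36*x^2*y^2 + 36*x^2*y^3
D = EG - F^2 = 1 + 10*y^4 - 12*x*y^3 + 4*x^2*y^2 - 2*y^5 + 18*x*y^4 - 12*x^2*y^3 + y^6 + 9*x^2*y^4
expanded: Gamma^x_xx = (G E_x - 2F F_x + F E_y)/(2D), Gamma^x_xy = (G E_y - F G_x)/(2D), Gamma^x_yy = (2G F_y - G G_x - F G_y)/(2D), Gamma^y_xx = (2E F_x - E E_y - F E_x)/(2D), Gamma^y_xy = (E G_x - F E_y)/(2D), Gamma^y_yy = (E G_y - 2F F_y + F G_x)/(2D); substitute and cancel common factors


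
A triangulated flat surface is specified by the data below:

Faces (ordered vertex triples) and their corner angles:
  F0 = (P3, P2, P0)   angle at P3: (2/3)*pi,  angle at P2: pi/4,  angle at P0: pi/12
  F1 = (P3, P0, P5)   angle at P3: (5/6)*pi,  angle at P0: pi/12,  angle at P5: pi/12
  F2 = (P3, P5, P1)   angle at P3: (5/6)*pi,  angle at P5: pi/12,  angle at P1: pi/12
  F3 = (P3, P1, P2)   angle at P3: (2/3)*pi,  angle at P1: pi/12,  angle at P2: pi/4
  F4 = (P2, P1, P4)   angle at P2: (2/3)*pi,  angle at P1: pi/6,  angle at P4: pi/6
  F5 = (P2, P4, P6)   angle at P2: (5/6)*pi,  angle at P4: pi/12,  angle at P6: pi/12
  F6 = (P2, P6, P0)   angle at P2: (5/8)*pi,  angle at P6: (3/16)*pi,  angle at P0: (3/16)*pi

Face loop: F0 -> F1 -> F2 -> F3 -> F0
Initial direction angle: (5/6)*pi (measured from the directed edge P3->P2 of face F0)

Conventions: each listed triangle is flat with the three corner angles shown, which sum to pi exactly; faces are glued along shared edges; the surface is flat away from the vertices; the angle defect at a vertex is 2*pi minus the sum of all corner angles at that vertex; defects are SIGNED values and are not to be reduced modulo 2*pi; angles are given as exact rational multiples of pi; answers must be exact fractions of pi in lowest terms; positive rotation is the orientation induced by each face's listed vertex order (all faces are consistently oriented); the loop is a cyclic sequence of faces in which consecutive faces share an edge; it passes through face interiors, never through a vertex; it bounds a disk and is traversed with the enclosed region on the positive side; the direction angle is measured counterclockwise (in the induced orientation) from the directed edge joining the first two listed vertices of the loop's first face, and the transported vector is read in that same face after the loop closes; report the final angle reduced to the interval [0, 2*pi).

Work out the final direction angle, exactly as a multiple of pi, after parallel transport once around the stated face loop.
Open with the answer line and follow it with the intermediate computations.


Answer: final direction angle = (11/6)*pi

enclosed vertex P3: corner angles sum to 3*pi, defect = 2*pi - 3*pi = -pi
holonomy = initial angle + sum of enclosed defects (mod 2*pi), positive in the induced orientation
final angle = (5/6)*pi - pi = (11/6)*pi (mod 2*pi)


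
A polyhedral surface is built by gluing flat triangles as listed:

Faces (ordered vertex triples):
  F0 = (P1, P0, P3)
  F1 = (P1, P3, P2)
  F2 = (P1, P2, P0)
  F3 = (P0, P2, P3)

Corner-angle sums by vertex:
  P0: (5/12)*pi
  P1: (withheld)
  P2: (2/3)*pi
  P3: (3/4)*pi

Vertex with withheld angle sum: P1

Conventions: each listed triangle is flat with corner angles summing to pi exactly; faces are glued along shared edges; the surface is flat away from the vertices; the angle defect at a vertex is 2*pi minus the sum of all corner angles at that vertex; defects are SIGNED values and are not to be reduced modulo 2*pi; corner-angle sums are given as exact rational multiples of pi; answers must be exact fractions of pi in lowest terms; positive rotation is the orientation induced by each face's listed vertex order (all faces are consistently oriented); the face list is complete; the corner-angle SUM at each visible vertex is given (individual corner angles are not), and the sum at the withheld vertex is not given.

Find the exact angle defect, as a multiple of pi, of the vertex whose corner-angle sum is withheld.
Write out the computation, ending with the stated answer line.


V = 4, E = 6, F = 4; chi = V - E + F = 2
Gauss-Bonnet: total defect = 2*pi*chi = 4*pi; visible defects sum to (25/6)*pi

Answer: defect(P1) = -pi/6


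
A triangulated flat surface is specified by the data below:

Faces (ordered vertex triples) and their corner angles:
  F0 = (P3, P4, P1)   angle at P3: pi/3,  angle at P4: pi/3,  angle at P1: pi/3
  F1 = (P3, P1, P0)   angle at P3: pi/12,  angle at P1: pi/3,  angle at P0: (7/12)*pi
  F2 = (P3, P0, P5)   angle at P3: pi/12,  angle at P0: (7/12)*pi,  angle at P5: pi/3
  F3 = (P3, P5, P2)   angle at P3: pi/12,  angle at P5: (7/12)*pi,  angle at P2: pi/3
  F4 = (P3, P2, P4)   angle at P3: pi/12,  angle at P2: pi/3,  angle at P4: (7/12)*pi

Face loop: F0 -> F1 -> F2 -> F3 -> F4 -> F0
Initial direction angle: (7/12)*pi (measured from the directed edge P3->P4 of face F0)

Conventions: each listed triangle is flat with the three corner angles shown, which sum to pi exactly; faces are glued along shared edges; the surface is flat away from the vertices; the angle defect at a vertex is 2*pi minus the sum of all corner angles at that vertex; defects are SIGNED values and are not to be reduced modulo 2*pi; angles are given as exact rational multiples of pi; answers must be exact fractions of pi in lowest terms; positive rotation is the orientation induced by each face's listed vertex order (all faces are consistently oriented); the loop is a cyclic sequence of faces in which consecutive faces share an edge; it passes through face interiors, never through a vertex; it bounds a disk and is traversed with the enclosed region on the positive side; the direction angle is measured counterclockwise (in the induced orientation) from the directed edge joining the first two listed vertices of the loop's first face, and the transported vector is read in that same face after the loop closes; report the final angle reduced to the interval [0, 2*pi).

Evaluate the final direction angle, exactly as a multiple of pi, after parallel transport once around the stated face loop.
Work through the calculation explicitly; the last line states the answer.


enclosed vertex P3: corner angles sum to (2/3)*pi, defect = 2*pi - (2/3)*pi = (4/3)*pi
adding the enclosed defects to the starting angle (mod 2*pi, induced orientation) gives the holonomy
final angle = (7/12)*pi + (4/3)*pi = (23/12)*pi (mod 2*pi)

Answer: final direction angle = (23/12)*pi


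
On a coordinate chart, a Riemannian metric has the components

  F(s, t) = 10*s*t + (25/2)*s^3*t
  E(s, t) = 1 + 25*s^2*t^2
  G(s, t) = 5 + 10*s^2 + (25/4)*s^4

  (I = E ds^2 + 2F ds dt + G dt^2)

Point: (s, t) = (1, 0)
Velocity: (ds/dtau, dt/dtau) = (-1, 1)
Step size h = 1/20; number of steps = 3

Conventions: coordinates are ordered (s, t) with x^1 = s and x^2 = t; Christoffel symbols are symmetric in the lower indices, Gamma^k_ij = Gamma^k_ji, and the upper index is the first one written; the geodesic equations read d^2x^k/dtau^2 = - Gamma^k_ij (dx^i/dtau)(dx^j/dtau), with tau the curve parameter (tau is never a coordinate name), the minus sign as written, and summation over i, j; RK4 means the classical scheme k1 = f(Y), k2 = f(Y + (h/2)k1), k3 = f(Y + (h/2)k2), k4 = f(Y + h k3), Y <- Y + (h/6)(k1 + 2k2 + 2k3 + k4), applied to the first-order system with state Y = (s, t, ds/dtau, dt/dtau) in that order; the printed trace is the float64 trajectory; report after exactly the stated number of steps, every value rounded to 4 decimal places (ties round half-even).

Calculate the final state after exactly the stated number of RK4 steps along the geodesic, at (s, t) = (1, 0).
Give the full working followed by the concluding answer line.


f(Y) = (ds/dtau, dt/dtau, -Gamma^s_ij Y'^i Y'^j, -Gamma^t_ij Y'^i Y'^j) with the Gammas evaluated at the stage position; h = 0.050000; intermediate values shown to 6 dp
step 0: s = 1.0000, t = 0.0000, ds/dtau = -1.0000, dt/dtau = 1.0000
step 1:
  k1: at (s, t) = (1.000000, 0.000000), (ds/dtau, dt/dtau) = (-1.000000, 1.000000); Gamma_sss = 0.000000, Gamma_sst = 0.000000, Gamma_stt = 0.000000, Gamma_tss = 0.000000, Gamma_tst = 1.058824, Gamma_ttt = 0.000000; k1 = (-1.000000, 1.000000, 0.000000, 2.117647)
  k2: at (s, t) = (0.975000, 0.025000), (ds/dtau, dt/dtau) = (-1.000000, 1.052941); Gamma_sss = 0.000755, Gamma_sst = 0.029458, Gamma_stt = 0.000000, Gamma_tss = 0.027124, Gamma_tst = 1.057840, Gamma_ttt = 0.000000; k2 = (-1.000000, 1.052941, 0.061280, 2.200563)
  k3: at (s, t) = (0.975000, 0.026324), (ds/dtau, dt/dtau) = (-0.998468, 1.055014); Gamma_sss = 0.000837, Gamma_sst = 0.031015, Gamma_stt = 0.000000, Gamma_tss = 0.028558, Gamma_tst = 1.057756, Gamma_ttt = 0.000000; k3 = (-0.998468, 1.055014, 0.064507, 2.200005)
  k4: at (s, t) = (0.950077, 0.052751), (ds/dtau, dt/dtau) = (-0.996775, 1.110000); Gamma_sss = 0.003446, Gamma_sst = 0.062059, Gamma_stt = 0.000000, Gamma_tss = 0.058530, Gamma_tst = 1.054166, Gamma_ttt = 0.000000; k4 = (-0.996775, 1.110000, 0.133902, 2.274548)
  Y <- Y + (h/6)(k1 + 2k2 + 2k3 + k4): s = 0.9501, t = 0.0527, ds/dtau = -0.9968, dt/dtau = 1.1099
step 2:
  k1: at (s, t) = (0.950052, 0.052716), (ds/dtau, dt/dtau) = (-0.996788, 1.109944); Gamma_sss = 0.003441, Gamma_sst = 0.062018, Gamma_stt = 0.000000, Gamma_tss = 0.058493, Gamma_tst = 1.054169, Gamma_ttt = 0.000000; k1 = (-0.996788, 1.109944, 0.133812, 2.274504)
  k2: at (s, t) = (0.925133, 0.080465), (ds/dtau, dt/dtau) = (-0.993442, 1.166807); Gamma_sss = 0.008194, Gamma_sst = 0.094207, Gamma_stt = 0.000000, Gamma_tss = 0.091132, Gamma_tst = 1.047785, Gamma_ttt = 0.000000; k2 = (-0.993442, 1.166807, 0.210315, 2.339151)
  k3: at (s, t) = (0.925216, 0.081886), (ds/dtau, dt/dtau) = (-0.991530, 1.168423); Gamma_sss = 0.008483, Gamma_sst = 0.095846, Gamma_stt = 0.000000, Gamma_tss = 0.092710, Gamma_tst = 1.047510, Gamma_ttt = 0.000000; k3 = (-0.991530, 1.168423, 0.213741, 2.335990)
  k4: at (s, t) = (0.900476, 0.111137), (ds/dtau, dt/dtau) = (-0.986101, 1.226744); Gamma_sss = 0.015918, Gamma_sst = 0.128971, Gamma_stt = 0.000000, Gamma_tss = 0.128108, Gamma_tst = 1.037981, Gamma_ttt = 0.000000; k4 = (-0.986101, 1.226744, 0.296553, 2.386706)
  Y <- Y + (h/6)(k1 + 2k2 + 2k3 + k4): s = 0.9004, t = 0.1111, ds/dtau = -0.9861, dt/dtau = 1.2267
step 3:
  k1: at (s, t) = (0.900445, 0.111109), (ds/dtau, dt/dtau) = (-0.986134, 1.226707); Gamma_sss = 0.015910, Gamma_sst = 0.128939, Gamma_stt = 0.000000, Gamma_tss = 0.128080, Gamma_tst = 1.037985, Gamma_ttt = 0.000000; k1 = (-0.986134, 1.226707, 0.296483, 2.386742)
  k2: at (s, t) = (0.875792, 0.141776), (ds/dtau, dt/dtau) = (-0.978722, 1.286375); Gamma_sss = 0.026302, Gamma_sst = 0.162475, Gamma_stt = 0.000000, Gamma_tss = 0.165969, Gamma_tst = 1.025234, Gamma_ttt = 0.000000; k2 = (-0.978722, 1.286375, 0.383918, 2.422567)
  k3: at (s, t) = (0.875977, 0.143268), (ds/dtau, dt/dtau) = (-0.976536, 1.287271); Gamma_sss = 0.026841, Gamma_sst = 0.164110, Gamma_stt = 0.000000, Gamma_tss = 0.167603, Gamma_tst = 1.024765, Gamma_ttt = 0.000000; k3 = (-0.976536, 1.287271, 0.386998, 2.416565)
  k4: at (s, t) = (0.851619, 0.175472), (ds/dtau, dt/dtau) = (-0.966784, 1.347535); Gamma_sss = 0.040721, Gamma_sst = 0.197633, Gamma_stt = 0.000000, Gamma_tss = 0.207817, Gamma_tst = 1.008598, Gamma_ttt = 0.000000; k4 = (-0.966784, 1.347535, 0.476882, 2.433711)
  Y <- Y + (h/6)(k1 + 2k2 + 2k3 + k4): s = 0.8516, t = 0.1755, ds/dtau = -0.9668, dt/dtau = 1.3475

Answer: s = 0.8516, t = 0.1755, ds/dtau = -0.9668, dt/dtau = 1.3475


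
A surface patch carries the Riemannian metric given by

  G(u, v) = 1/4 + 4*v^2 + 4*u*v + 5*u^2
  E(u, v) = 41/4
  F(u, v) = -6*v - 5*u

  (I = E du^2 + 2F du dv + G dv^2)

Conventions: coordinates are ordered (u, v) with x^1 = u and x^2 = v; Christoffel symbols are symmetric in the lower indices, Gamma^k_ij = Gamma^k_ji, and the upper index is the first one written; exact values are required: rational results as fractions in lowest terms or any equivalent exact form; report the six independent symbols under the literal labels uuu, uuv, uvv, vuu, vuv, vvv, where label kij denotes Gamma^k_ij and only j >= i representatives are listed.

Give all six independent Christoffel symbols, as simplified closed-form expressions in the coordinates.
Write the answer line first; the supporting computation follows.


Answer: Gamma_uuu = (-400*u - 480*v)/(420*u^2 - 304*u*v + 80*v^2 + 41), Gamma_uuv = (400*u^2 + 640*u*v + 192*v^2)/(420*u^2 - 304*u*v + 80*v^2 + 41), Gamma_uvv = (-400*u^3 - 480*u^2*v - 320*u^2 - 448*u*v^2 + 128*u*v - 20*u - 128*v^3 - 8*v - 24)/(420*u^2 - 304*u*v + 80*v^2 + 41), Gamma_vuu = -820/(420*u^2 - 304*u*v + 80*v^2 + 41), Gamma_vuv = (820*u + 328*v)/(420*u^2 - 304*u*v + 80*v^2 + 41), Gamma_vvv = (-400*u^2 - 640*u*v - 152*u - 192*v^2 + 80*v)/(420*u^2 - 304*u*v + 80*v^2 + 41)

E = 41/4; F = -6*v - 5*u; G = 1/4 + 4*v^2 + 4*u*v + 5*u^2
Gamma^k_ij = (1/2) g^{kl} (d_i g_jl + d_j g_il - d_l g_ij), with g^inv = (1/(EG-F^2)) [[G, -F], [-F, E]]
first partials: E_u = 0, E_v = 0, F_u = -5, F_v = -6, G_u = 4*v + 10*u, G_v = 8*v + 4*u
D = EG - F^2 = 41/16 + 5*v^2 - 19*u*v + (105/4)*u^2
expanded: Gamma^u_uu = (G E_u - 2F F_u + F E_v)/(2D), Gamma^u_uv = (G E_v - F G_u)/(2D), Gamma^u_vv = (2G F_v - G G_u - F G_v)/(2D), Gamma^v_uu = (2E F_u - E E_v - F E_u)/(2D), Gamma^v_uv = (E G_u - F E_v)/(2D), Gamma^v_vv = (E G_v - 2F F_v + F G_u)/(2D); substitute and cancel common factors


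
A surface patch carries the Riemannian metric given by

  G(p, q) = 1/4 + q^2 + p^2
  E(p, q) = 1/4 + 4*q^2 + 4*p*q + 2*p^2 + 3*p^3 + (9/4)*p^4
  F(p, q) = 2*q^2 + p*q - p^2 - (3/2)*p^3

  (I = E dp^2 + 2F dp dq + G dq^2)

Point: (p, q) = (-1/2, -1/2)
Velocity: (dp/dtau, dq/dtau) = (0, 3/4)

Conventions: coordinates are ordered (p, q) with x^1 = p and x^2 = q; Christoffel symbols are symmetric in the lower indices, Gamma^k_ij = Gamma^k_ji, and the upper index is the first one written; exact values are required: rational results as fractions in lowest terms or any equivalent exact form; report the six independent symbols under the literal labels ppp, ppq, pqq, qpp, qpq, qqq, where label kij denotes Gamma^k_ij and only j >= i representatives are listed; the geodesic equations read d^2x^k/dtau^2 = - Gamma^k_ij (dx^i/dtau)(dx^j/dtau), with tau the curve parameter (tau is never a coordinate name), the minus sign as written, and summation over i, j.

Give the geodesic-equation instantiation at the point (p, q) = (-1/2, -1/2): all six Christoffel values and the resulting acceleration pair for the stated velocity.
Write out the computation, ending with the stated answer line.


E = 161/64, F = 11/16, G = 3/4 at the point
E_p = -23/8, E_q = -6, F_p = -5/8, F_q = -5/2, G_p = -1, G_q = -1
EG - F^2 = 181/128;  g^inv = (128/181) * [[3/4, -11/16], [-11/16, 161/64]]
first-kind symbols [ij,l] = (1/2)(d_i g_jl + d_j g_il - d_l g_ij): [pp,p] = E_p/2 = -23/16, [pp,q] = F_p - E_q/2 = 19/8, [pq,p] = E_q/2 = -3, [pq,q] = G_p/2 = -1/2, [qq,p] = F_q - G_p/2 = -2, [qq,q] = G_q/2 = -1/2
Gamma^p_ij = (G*[ij,p] - F*[ij,q])/(EG - F^2), Gamma^q_ij = (E*[ij,q] - F*[ij,p])/(EG - F^2)
Gamma_ppp = -347/181, Gamma_ppq = -244/181, Gamma_pqq = -148/181, Gamma_qpp = 3565/724, Gamma_qpq = 103/181, Gamma_qqq = 15/181
d^2p/dtau^2 = -(Gamma_ppp*(0)^2 + 2*Gamma_ppq*(0)*(3/4) + Gamma_pqq*(3/4)^2) = 333/724
d^2q/dtau^2 = -(Gamma_qpp*(0)^2 + 2*Gamma_qpq*(0)*(3/4) + Gamma_qqq*(3/4)^2) = -135/2896

Answer: Gamma_ppp = -347/181, Gamma_ppq = -244/181, Gamma_pqq = -148/181, Gamma_qpp = 3565/724, Gamma_qpq = 103/181, Gamma_qqq = 15/181; accelerations (d^2p/dtau^2, d^2q/dtau^2) = (333/724, -135/2896)


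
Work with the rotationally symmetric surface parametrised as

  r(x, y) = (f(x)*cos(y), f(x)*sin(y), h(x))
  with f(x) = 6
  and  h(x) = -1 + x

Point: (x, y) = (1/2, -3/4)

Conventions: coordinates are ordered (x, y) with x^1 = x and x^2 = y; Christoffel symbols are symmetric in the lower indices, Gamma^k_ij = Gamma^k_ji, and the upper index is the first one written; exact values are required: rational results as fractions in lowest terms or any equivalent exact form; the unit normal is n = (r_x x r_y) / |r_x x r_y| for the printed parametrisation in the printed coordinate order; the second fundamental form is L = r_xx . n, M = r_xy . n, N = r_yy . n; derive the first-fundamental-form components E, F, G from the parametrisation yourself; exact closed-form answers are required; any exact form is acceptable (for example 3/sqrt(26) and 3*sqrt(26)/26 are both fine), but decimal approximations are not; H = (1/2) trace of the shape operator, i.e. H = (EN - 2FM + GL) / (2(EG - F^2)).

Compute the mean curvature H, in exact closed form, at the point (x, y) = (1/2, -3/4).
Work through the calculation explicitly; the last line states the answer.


f = 6, f' = 0, f'' = 0, h' = 1, h'' = 0
E = 1, F = 0, G = 36; answer radicand W^2 = 1
unnormalised second-form numerators: l = 0, m = 0, n = 6; L = l/sqrt(1), and similarly M = m/sqrt(W^2), N = n/sqrt(W^2)
H = (E*n - 2*F*m + G*l) / (2*(EG - F^2)*sqrt(W^2)); E*n - 2*F*m + G*l = 6, EG - F^2 = 36, so H = (1/12)/sqrt(1)

Answer: H = 1/12


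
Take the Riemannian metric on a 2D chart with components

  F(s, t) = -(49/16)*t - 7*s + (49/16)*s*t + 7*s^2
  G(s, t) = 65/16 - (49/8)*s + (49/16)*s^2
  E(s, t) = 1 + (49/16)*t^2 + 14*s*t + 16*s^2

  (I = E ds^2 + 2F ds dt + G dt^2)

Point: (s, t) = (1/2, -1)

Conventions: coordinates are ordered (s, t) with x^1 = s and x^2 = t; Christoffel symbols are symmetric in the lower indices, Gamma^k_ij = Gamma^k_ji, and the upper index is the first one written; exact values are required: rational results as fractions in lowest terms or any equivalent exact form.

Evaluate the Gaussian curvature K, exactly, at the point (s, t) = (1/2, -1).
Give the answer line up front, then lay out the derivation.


Answer: K = -12544/13689

E = 17/16, F = -7/32, G = 113/64, EG - F^2 = 117/64 at the point
E_s = 2, E_t = 7/8, F_s = -49/16, F_t = -49/32, G_s = -49/16, G_t = 0
E_tt = 49/8, F_st = 49/16, G_ss = 49/8
Apply the Brioschi formula K = (det M1 - det M2)/(EG - F^2)^2 over the derivative matrices of E, F, G.
M1 = [[-E_tt/2 + F_st - G_ss/2, E_s/2, F_s - E_t/2], [F_t - G_s/2, E, F], [G_t/2, F, G]] = [[-49/16, 1, -7/2], [0, 17/16, -7/32], [0, -7/32, 113/64]]; det M1 = -5733/1024
M2 = [[0, E_t/2, G_s/2], [E_t/2, E, F], [G_s/2, F, G]] = [[0, 7/16, -49/32], [7/16, 17/16, -7/32], [-49/32, -7/32, 113/64]]; det M2 = -2597/1024
det M1 - det M2 = -49/16; K = -49/16 / (117/64)^2 = -12544/13689


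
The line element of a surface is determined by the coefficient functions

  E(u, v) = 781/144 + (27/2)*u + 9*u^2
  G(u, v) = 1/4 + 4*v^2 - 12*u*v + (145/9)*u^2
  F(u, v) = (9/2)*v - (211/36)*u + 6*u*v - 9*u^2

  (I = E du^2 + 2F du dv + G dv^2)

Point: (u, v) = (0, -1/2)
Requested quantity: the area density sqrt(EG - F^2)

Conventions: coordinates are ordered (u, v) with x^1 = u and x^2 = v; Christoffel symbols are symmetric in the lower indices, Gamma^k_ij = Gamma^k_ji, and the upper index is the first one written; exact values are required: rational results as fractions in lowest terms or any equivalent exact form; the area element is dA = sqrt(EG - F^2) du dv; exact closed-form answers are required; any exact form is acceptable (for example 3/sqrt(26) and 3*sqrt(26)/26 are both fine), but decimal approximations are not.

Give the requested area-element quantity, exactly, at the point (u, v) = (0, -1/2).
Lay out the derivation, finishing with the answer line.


E = 781/144, F = -9/4, G = 5/4; EG - F^2 = 989/576

Answer: sqrt(EG - F^2) = sqrt(989)/24


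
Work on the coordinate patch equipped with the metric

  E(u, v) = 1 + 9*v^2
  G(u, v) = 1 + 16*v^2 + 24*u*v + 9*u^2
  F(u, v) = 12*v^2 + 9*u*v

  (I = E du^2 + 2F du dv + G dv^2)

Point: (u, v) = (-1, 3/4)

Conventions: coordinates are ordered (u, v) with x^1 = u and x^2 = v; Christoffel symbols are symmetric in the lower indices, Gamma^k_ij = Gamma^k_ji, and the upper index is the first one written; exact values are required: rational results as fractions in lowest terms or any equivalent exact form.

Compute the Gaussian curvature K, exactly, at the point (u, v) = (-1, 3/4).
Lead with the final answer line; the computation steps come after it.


Answer: K = -2304/9409

E = 97/16, F = 0, G = 1, EG - F^2 = 97/16 at the point
E_u = 0, E_v = 27/2, F_u = 27/4, F_v = 9, G_u = 0, G_v = 0
E_vv = 18, F_uv = 9, G_uu = 18
By Brioschi, K is (det M1 - det M2) divided by (EG - F^2) squared.
M1 = [[-E_vv/2 + F_uv - G_uu/2, E_u/2, F_u - E_v/2], [F_v - G_u/2, E, F], [G_v/2, F, G]] = [[-9, 0, 0], [9, 97/16, 0], [0, 0, 1]]; det M1 = -873/16
M2 = [[0, E_v/2, G_u/2], [E_v/2, E, F], [G_u/2, F, G]] = [[0, 27/4, 0], [27/4, 97/16, 0], [0, 0, 1]]; det M2 = -729/16
det M1 - det M2 = -9; K = -9 / (97/16)^2 = -2304/9409


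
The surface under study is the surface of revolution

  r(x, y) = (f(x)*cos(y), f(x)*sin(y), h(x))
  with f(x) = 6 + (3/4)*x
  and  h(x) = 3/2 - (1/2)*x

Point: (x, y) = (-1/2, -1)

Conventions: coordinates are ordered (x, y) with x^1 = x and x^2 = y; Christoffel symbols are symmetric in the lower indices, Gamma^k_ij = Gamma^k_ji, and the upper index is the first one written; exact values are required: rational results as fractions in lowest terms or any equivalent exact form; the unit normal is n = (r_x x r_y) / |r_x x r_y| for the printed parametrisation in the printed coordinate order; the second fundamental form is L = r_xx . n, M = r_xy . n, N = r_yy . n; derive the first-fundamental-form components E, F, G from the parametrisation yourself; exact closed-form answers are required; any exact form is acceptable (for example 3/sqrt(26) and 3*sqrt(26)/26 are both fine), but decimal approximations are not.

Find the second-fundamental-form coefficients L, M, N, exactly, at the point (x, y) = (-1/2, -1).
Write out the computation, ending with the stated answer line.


f = 45/8, f' = 3/4, f'' = 0, h' = -1/2, h'' = 0
E = 13/16, F = 0, G = 2025/64; answer radicand W^2 = 13/16
unnormalised second-form numerators: l = 0, m = 0, n = -45/16; L = l/sqrt(13/16), and similarly M = m/sqrt(W^2), N = n/sqrt(W^2)

Answer: L = 0, M = 0, N = -45*sqrt(13)/52


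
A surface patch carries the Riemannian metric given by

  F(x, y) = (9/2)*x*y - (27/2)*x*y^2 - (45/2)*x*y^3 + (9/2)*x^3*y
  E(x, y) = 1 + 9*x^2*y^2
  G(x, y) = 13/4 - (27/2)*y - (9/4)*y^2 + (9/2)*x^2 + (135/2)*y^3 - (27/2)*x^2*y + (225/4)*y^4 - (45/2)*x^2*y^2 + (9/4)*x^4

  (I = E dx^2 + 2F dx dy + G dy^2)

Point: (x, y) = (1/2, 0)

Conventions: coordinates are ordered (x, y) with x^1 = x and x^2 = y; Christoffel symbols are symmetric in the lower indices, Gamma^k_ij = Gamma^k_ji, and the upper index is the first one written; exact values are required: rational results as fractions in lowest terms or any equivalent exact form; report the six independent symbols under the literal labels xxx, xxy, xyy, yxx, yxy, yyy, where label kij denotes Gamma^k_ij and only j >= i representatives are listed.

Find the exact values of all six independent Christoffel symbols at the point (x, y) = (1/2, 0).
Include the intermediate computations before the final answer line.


E = 1, F = 0, G = 289/64 at the point
E_x = 0, E_y = 0, F_x = 0, F_y = 45/16, G_x = 45/8, G_y = -135/8
EG - F^2 = 289/64;  g^inv = (64/289) * [[289/64, 0], [0, 1]]
first-kind symbols [ij,l] = (1/2)(d_i g_jl + d_j g_il - d_l g_ij): [xx,x] = E_x/2 = 0, [xx,y] = F_x - E_y/2 = 0, [xy,x] = E_y/2 = 0, [xy,y] = G_x/2 = 45/16, [yy,x] = F_y - G_x/2 = 0, [yy,y] = G_y/2 = -135/16
Gamma^x_ij = (G*[ij,x] - F*[ij,y])/(EG - F^2), Gamma^y_ij = (E*[ij,y] - F*[ij,x])/(EG - F^2)

Answer: Gamma_xxx = 0, Gamma_xxy = 0, Gamma_xyy = 0, Gamma_yxx = 0, Gamma_yxy = 180/289, Gamma_yyy = -540/289


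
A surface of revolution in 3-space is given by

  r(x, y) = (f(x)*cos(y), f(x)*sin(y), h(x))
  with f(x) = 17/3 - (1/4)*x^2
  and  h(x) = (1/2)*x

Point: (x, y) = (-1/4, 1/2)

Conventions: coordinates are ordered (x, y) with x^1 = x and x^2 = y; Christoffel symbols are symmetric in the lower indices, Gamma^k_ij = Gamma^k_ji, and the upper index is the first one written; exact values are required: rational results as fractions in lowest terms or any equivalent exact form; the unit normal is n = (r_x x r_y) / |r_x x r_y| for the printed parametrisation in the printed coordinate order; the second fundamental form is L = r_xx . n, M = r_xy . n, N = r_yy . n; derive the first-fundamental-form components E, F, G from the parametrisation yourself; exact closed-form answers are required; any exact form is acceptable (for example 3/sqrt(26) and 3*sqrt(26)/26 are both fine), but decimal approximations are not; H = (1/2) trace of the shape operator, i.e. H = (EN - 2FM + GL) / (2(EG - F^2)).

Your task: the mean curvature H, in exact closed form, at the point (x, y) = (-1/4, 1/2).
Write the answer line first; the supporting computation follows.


Answer: H = 75968*sqrt(17)/313565

f = 1085/192, f' = 1/8, f'' = -1/2, h' = 1/2, h'' = 0
E = 17/64, F = 0, G = 1177225/36864; answer radicand W^2 = 17/64
unnormalised second-form numerators: l = 1/4, m = 0, n = 1085/384; L = l/sqrt(17/64), and similarly M = m/sqrt(W^2), N = n/sqrt(W^2)
H = (E*n - 2*F*m + G*l) / (2*(EG - F^2)*sqrt(W^2)); E*n - 2*F*m + G*l = 1287895/147456, EG - F^2 = 20012825/2359296, so H = (9496/18445)/sqrt(17/64)


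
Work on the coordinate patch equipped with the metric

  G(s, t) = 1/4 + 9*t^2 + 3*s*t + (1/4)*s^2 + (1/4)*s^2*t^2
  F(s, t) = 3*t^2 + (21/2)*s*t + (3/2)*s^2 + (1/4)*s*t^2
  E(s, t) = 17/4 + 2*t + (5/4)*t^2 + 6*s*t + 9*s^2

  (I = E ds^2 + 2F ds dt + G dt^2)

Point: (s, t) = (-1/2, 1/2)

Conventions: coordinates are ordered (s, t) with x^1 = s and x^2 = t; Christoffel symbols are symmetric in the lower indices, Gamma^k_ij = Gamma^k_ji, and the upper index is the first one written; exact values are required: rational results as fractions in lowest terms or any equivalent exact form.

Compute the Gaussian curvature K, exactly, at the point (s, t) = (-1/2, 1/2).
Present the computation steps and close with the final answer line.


E = 101/16, F = -49/32, G = 117/64, EG - F^2 = 1177/128 at the point
E_s = -6, E_t = 1/4, F_s = 61/16, F_t = -19/8, G_s = 19/16, G_t = 121/16
E_tt = 5/2, F_st = 43/4, G_ss = 5/8
Apply the Brioschi formula K = (det M1 - det M2)/(EG - F^2)^2 over the derivative matrices of E, F, G.
M1 = [[-E_tt/2 + F_st - G_ss/2, E_s/2, F_s - E_t/2], [F_t - G_s/2, E, F], [G_t/2, F, G]] = [[147/16, -3, 59/16], [-95/32, 101/16, -49/32], [121/32, -49/32, 117/64]]; det M1 = 234551/16384
M2 = [[0, E_t/2, G_s/2], [E_t/2, E, F], [G_s/2, F, G]] = [[0, 1/8, 19/32], [1/8, 101/16, -49/32], [19/32, -49/32, 117/64]]; det M2 = -40653/16384
det M1 - det M2 = 68801/4096; K = 68801/4096 / (1177/128)^2 = 2572/12947

Answer: K = 2572/12947


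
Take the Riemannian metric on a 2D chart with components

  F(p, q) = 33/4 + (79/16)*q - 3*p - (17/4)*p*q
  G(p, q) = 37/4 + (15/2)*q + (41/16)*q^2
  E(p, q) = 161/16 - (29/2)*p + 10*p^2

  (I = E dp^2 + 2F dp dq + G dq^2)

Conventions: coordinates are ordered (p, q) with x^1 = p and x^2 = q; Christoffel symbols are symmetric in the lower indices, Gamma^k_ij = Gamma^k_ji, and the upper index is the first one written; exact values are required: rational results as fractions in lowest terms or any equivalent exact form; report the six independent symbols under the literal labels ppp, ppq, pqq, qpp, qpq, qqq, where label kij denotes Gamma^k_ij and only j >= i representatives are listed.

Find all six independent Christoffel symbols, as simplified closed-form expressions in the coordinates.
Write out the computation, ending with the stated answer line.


E = 161/16 - (29/2)*p + 10*p^2; F = 33/4 + (79/16)*q - 3*p - (17/4)*p*q; G = 37/4 + (15/2)*q + (41/16)*q^2
Gamma^k_ij = (1/2) g^{kl} (d_i g_jl + d_j g_il - d_l g_ij), with g^inv = (1/(EG-F^2)) [[G, -F], [-F, E]]
first partials: E_p = -29/2 + 20*p, E_q = 0, F_p = -3 - (17/4)*q, F_q = 79/16 - (17/4)*p, G_p = 0, G_q = 15/2 + (41/8)*q
D = EG - F^2 = 1601/64 - 6*q - (677/8)*p + (45/32)*q^2 - 9*p*q + (167/2)*p^2 + (77/16)*p*q^2 + (99/2)*p^2*q + (121/16)*p^2*q^2
expanded: Gamma^p_pp = (G E_p - 2F F_p + F E_q)/(2D), Gamma^p_pq = (G E_q - F G_p)/(2D), Gamma^p_qq = (2G F_q - G G_p - F G_q)/(2D), Gamma^q_pp = (2E F_p - E E_q - F E_p)/(2D), Gamma^q_pq = (E G_p - F E_q)/(2D), Gamma^q_qq = (E G_q - 2F F_q + F G_p)/(2D); substitute and cancel common factors

Answer: Gamma_ppp = (484*p*q^2 + 3168*p*q + 5344*p + 154*q^2 - 288*q - 2708)/(484*p^2*q^2 + 3168*p^2*q + 5344*p^2 + 308*p*q^2 - 576*p*q - 5416*p + 90*q^2 - 384*q + 1601), Gamma_ppq = 0, Gamma_pqq = (-528*p*q - 1796*p - 168*q + 943)/(484*p^2*q^2 + 3168*p^2*q + 5344*p^2 + 308*p*q^2 - 576*p*q - 5416*p + 90*q^2 - 384*q + 1601), Gamma_qpp = (-1188*p*q - 3888*p - 446*q + 1896)/(484*p^2*q^2 + 3168*p^2*q + 5344*p^2 + 308*p*q^2 - 576*p*q - 5416*p + 90*q^2 - 384*q + 1601), Gamma_qpq = 0, Gamma_qqq = (484*p^2*q + 1584*p^2 + 308*p*q - 288*p + 90*q - 192)/(484*p^2*q^2 + 3168*p^2*q + 5344*p^2 + 308*p*q^2 - 576*p*q - 5416*p + 90*q^2 - 384*q + 1601)


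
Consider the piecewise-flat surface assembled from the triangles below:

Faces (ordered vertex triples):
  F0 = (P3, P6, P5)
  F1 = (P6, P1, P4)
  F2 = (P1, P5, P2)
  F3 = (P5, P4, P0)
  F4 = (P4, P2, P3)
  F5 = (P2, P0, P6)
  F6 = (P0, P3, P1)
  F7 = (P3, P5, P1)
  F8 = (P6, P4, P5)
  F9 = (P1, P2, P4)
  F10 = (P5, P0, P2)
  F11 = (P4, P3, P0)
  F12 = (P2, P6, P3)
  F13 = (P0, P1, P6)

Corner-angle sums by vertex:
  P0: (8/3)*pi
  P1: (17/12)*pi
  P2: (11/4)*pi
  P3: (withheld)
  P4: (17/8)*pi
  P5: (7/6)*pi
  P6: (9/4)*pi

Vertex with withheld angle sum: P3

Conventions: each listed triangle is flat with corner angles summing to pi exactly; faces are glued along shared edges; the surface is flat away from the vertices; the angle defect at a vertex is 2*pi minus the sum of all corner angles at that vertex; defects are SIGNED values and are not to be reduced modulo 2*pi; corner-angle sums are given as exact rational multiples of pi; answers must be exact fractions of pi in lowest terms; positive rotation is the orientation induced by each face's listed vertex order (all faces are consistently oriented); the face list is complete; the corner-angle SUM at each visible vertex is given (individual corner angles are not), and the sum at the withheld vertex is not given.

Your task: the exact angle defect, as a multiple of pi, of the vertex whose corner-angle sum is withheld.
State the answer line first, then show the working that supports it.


Answer: defect(P3) = (3/8)*pi

V = 7, E = 21, F = 14; chi = V - E + F = 0
Gauss-Bonnet: total defect = 2*pi*chi = 0; visible defects sum to (-3/8)*pi


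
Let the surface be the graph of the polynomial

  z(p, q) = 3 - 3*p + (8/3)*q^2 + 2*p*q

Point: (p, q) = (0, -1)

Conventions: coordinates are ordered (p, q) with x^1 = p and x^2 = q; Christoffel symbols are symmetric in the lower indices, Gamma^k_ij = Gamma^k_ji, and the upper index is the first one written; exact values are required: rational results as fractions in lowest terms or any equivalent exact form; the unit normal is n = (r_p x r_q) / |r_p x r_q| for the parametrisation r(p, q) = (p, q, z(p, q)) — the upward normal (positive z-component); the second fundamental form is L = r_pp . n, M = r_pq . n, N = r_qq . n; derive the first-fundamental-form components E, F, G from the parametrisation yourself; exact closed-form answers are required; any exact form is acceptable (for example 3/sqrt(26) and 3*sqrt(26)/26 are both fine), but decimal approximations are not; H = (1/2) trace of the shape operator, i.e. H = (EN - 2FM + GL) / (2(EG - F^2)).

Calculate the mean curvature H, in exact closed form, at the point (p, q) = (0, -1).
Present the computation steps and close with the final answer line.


z_p = -5, z_q = -16/3, z_pp = 0, z_pq = 2, z_qq = 16/3
E = 26, F = 80/3, G = 265/9; answer radicand W^2 = 490/9
unnormalised second-form numerators: l = 0, m = 2, n = 16/3; L = l/sqrt(490/9), and similarly M = m/sqrt(W^2), N = n/sqrt(W^2)
H = (E*n - 2*F*m + G*l) / (2*(EG - F^2)*sqrt(W^2)); E*n - 2*F*m + G*l = 32, EG - F^2 = 490/9, so H = (72/245)/sqrt(490/9)

Answer: H = 108*sqrt(10)/8575


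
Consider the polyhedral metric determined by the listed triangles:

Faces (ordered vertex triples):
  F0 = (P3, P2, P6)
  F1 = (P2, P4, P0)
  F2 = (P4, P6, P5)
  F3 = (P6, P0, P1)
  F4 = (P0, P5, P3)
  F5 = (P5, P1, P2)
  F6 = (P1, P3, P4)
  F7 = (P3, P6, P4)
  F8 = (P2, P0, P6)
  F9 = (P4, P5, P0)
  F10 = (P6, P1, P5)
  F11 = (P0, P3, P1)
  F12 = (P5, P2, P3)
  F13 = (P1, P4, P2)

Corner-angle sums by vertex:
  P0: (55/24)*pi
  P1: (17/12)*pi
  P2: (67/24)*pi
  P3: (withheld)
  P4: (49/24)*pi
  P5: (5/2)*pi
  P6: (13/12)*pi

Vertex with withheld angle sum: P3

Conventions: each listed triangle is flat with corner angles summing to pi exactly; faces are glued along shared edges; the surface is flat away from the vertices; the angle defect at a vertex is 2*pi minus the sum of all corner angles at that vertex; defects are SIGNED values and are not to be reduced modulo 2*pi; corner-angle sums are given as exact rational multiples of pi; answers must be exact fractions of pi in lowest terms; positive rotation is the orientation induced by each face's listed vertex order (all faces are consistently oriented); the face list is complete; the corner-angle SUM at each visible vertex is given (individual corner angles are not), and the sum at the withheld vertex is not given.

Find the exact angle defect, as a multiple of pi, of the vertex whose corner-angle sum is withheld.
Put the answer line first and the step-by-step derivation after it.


Answer: defect(P3) = pi/8

V = 7, E = 21, F = 14; chi = V - E + F = 0
Gauss-Bonnet: total defect = 2*pi*chi = 0; visible defects sum to -pi/8


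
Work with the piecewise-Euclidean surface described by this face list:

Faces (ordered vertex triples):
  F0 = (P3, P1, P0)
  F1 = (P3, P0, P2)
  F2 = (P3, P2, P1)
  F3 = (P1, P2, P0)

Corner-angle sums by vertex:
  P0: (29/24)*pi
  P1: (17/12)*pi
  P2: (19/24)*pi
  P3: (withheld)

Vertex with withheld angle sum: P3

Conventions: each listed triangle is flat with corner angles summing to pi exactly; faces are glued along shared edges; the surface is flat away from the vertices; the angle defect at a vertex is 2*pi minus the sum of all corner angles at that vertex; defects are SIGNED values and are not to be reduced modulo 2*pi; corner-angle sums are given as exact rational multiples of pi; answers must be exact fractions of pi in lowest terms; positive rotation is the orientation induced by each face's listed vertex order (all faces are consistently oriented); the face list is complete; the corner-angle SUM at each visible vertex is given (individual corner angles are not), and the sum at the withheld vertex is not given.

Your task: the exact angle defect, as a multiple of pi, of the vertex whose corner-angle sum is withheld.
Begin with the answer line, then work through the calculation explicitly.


Answer: defect(P3) = (17/12)*pi

V = 4, E = 6, F = 4; chi = V - E + F = 2
Gauss-Bonnet: total defect = 2*pi*chi = 4*pi; visible defects sum to (31/12)*pi


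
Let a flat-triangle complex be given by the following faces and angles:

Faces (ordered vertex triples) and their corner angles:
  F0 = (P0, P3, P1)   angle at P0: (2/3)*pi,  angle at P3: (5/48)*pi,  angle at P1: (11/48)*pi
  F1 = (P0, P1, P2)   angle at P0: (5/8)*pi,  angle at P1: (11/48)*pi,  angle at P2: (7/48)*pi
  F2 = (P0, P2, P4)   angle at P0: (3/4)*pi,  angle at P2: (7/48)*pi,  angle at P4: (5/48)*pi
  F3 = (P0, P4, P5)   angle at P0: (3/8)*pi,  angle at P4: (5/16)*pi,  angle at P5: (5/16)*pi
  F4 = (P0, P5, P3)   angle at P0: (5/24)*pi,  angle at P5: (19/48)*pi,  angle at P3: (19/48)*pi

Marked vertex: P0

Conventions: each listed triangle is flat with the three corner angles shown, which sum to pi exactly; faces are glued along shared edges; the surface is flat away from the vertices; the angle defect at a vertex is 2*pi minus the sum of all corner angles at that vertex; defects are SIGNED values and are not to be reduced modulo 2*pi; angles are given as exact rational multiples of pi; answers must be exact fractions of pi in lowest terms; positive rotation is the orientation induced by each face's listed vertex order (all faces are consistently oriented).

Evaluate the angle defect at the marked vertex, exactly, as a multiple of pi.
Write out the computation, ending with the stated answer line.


Sum of corner angles at P0: (21/8)*pi
defect = 2*pi - (21/8)*pi

Answer: defect(P0) = (-5/8)*pi


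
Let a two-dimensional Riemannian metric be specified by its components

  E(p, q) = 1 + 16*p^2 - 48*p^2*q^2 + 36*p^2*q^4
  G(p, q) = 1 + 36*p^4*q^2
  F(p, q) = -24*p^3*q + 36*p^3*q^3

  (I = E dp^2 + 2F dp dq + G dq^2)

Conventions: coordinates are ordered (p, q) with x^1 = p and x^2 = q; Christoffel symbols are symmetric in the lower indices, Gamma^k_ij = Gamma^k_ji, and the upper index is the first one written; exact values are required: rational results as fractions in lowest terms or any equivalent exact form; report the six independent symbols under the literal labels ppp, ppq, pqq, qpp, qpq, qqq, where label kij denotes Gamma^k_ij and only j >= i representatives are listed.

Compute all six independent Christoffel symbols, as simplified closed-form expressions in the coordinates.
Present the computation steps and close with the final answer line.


E = 1 + 16*p^2 - 48*p^2*q^2 + 36*p^2*q^4; F = -24*p^3*q + 36*p^3*q^3; G = 1 + 36*p^4*q^2
Gamma^k_ij = (1/2) g^{kl} (d_i g_jl + d_j g_il - d_l g_ij), with g^inv = (1/(EG-F^2)) [[G, -F], [-F, E]]
first partials: E_p = 32*p - 96*p*q^2 + 72*p*q^4, E_q = -96*p^2*q + 144*p^2*q^3, F_p = -72*p^2*q + 108*p^2*q^3, F_q = -24*p^3 + 108*p^3*q^2, G_p = 144*p^3*q^2, G_q = 72*p^4*q
D = EG - F^2 = 1 + 16*p^2 - 48*p^2*q^2 + 36*p^2*q^4 + 36*p^4*q^2
expanded: Gamma^p_pp = (G E_p - 2F F_p + F E_q)/(2D), Gamma^p_pq = (G E_q - F G_p)/(2D), Gamma^p_qq = (2G F_q - G G_p - F G_q)/(2D), Gamma^q_pp = (2E F_p - E E_q - F E_p)/(2D), Gamma^q_pq = (E G_p - F E_q)/(2D), Gamma^q_qq = (E G_q - 2F F_q + F G_p)/(2D); substitute and cancel common factors

Answer: Gamma_ppp = (36*p*q^4 - 48*p*q^2 + 16*p)/(36*p^4*q^2 + 36*p^2*q^4 - 48*p^2*q^2 + 16*p^2 + 1), Gamma_ppq = (72*p^2*q^3 - 48*p^2*q)/(36*p^4*q^2 + 36*p^2*q^4 - 48*p^2*q^2 + 16*p^2 + 1), Gamma_pqq = (36*p^3*q^2 - 24*p^3)/(36*p^4*q^2 + 36*p^2*q^4 - 48*p^2*q^2 + 16*p^2 + 1), Gamma_qpp = (36*p^2*q^3 - 24*p^2*q)/(36*p^4*q^2 + 36*p^2*q^4 - 48*p^2*q^2 + 16*p^2 + 1), Gamma_qpq = 72*p^3*q^2/(36*p^4*q^2 + 36*p^2*q^4 - 48*p^2*q^2 + 16*p^2 + 1), Gamma_qqq = 36*p^4*q/(36*p^4*q^2 + 36*p^2*q^4 - 48*p^2*q^2 + 16*p^2 + 1)
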